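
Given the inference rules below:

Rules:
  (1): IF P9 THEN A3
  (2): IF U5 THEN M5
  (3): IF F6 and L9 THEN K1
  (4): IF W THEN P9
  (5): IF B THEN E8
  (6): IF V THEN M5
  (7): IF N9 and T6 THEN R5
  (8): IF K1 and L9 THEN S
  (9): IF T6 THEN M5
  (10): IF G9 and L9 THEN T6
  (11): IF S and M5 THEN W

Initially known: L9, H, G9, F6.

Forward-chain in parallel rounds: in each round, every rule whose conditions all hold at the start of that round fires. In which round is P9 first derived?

Round 1: (3) [IF F6 and L9 THEN K1]; (10) [IF G9 and L9 THEN T6]. Adds K1, T6.
Round 2: (8) [IF K1 and L9 THEN S]; (9) [IF T6 THEN M5]. Adds S, M5.
Round 3: (11) [IF S and M5 THEN W]. Adds W.
Round 4: (4) [IF W THEN P9]. Adds P9.
P9 first appears in round 4.

4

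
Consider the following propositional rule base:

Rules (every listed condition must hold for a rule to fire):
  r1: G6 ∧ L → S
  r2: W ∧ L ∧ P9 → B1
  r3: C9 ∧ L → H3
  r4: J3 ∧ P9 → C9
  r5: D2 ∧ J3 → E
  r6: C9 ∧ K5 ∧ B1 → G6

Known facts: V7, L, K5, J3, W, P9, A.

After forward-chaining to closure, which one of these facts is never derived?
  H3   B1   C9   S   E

Round 1 fires r2, r4, giving B1, C9.
Round 2 fires r3, r6, giving H3, G6.
Round 3 fires r1, giving S.
Derived: C9 (round 1), B1 (round 1), H3 (round 2), S (round 3). E never appears in any round.

E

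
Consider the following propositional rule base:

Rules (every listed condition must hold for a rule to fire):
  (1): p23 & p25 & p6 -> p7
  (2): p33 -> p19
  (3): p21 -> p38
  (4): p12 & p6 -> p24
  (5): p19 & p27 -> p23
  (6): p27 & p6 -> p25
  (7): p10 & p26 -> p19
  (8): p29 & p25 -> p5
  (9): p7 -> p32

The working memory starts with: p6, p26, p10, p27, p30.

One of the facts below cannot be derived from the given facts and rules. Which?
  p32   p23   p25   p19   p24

p24

Round 1 fires (6), (7), giving p25, p19.
Round 2 fires (5), giving p23.
Round 3 fires (1), giving p7.
Round 4 fires (9), giving p32.
Derived: p19 (round 1), p25 (round 1), p32 (round 4), p23 (round 2). p24 never appears in any round.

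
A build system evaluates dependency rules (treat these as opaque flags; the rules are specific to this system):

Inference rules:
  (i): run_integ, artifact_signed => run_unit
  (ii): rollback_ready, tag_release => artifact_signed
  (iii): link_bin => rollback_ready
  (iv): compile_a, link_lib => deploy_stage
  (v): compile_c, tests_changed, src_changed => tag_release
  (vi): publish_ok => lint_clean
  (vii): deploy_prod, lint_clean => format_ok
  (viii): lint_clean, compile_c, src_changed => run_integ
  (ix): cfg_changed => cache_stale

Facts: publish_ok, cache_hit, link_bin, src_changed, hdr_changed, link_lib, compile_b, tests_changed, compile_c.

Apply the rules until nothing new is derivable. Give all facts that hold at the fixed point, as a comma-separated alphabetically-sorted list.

artifact_signed, cache_hit, compile_b, compile_c, hdr_changed, link_bin, link_lib, lint_clean, publish_ok, rollback_ready, run_integ, run_unit, src_changed, tag_release, tests_changed

[1] (iii) [link_bin => rollback_ready]; (v) [compile_c, tests_changed, src_changed => tag_release]; (vi) [publish_ok => lint_clean]. ⇒ new: rollback_ready, tag_release, lint_clean.
[2] (ii) [rollback_ready, tag_release => artifact_signed]; (viii) [lint_clean, compile_c, src_changed => run_integ]. ⇒ new: artifact_signed, run_integ.
[3] (i) [run_integ, artifact_signed => run_unit]. ⇒ new: run_unit.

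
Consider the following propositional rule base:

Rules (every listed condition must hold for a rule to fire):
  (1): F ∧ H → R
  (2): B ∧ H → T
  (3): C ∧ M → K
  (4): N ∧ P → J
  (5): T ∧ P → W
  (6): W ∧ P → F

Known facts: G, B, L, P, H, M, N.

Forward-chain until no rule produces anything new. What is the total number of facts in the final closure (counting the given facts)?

12

Round 1: (2) [B ∧ H → T]; (4) [N ∧ P → J]. Adds T, J.
Round 2: (5) [T ∧ P → W]. Adds W.
Round 3: (6) [W ∧ P → F]. Adds F.
Round 4: (1) [F ∧ H → R]. Adds R.
Closure: {B, F, G, H, J, L, M, N, P, R, T, W} — 12 facts.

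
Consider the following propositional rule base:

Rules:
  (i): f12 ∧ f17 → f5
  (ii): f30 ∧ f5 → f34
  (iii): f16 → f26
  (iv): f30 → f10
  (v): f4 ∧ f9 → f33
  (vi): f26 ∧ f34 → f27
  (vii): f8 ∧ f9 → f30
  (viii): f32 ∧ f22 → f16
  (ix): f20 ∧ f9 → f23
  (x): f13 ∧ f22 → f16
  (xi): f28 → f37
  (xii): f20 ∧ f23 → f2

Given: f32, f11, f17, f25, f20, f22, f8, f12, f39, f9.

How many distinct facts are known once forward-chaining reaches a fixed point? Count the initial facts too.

19

[1] (i) [f12 ∧ f17 → f5]; (vii) [f8 ∧ f9 → f30]; (viii) [f32 ∧ f22 → f16]; (ix) [f20 ∧ f9 → f23]. ⇒ new: f5, f30, f16, f23.
[2] (ii) [f30 ∧ f5 → f34]; (iii) [f16 → f26]; (iv) [f30 → f10]; (xii) [f20 ∧ f23 → f2]. ⇒ new: f34, f26, f10, f2.
[3] (vi) [f26 ∧ f34 → f27]. ⇒ new: f27.
Closure: {f10, f11, f12, f16, f17, f2, f20, f22, f23, f25, f26, f27, f30, f32, f34, f39, f5, f8, f9} — 19 facts.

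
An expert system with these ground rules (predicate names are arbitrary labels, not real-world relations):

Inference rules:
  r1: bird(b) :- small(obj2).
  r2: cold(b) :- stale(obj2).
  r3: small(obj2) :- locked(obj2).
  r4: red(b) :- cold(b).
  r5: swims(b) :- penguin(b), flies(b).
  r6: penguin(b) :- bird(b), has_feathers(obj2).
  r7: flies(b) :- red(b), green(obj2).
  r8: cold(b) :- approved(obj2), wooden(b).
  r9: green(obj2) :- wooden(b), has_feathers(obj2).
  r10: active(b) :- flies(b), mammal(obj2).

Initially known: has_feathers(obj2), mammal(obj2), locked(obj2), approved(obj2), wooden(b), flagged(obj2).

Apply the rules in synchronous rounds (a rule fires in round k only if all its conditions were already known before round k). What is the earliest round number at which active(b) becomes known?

Round 1 fires r3, r8, r9, giving small(obj2), cold(b), green(obj2).
Round 2 fires r1, r4, giving bird(b), red(b).
Round 3 fires r6, r7, giving penguin(b), flies(b).
Round 4 fires r5, r10, giving swims(b), active(b).
active(b) first appears in round 4.

4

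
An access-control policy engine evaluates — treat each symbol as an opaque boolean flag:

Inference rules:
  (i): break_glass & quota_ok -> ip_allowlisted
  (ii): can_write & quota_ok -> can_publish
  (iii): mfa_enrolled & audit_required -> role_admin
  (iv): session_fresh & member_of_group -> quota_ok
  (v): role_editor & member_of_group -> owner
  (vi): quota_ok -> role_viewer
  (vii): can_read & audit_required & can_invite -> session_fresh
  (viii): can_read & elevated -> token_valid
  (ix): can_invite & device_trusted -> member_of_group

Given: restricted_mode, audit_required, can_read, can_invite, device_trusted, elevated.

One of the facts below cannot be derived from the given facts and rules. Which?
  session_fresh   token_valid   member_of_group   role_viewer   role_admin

Round 1 fires (vii), (viii), (ix), giving session_fresh, token_valid, member_of_group.
Round 2 fires (iv), giving quota_ok.
Round 3 fires (vi), giving role_viewer.
Derived: session_fresh (round 1), token_valid (round 1), role_viewer (round 3), member_of_group (round 1). role_admin never appears in any round.

role_admin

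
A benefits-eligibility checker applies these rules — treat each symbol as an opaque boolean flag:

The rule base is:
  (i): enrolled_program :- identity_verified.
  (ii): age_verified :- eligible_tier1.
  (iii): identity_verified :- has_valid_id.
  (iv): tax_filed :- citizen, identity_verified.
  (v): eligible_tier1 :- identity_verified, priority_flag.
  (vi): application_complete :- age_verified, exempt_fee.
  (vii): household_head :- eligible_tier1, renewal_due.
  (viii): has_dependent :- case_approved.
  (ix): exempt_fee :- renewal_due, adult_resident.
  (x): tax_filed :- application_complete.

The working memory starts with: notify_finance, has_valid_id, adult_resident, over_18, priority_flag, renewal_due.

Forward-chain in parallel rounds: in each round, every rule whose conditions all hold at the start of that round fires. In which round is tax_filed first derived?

5

[1] (iii) [identity_verified :- has_valid_id.]; (ix) [exempt_fee :- renewal_due, adult_resident.]. ⇒ new: identity_verified, exempt_fee.
[2] (i) [enrolled_program :- identity_verified.]; (v) [eligible_tier1 :- identity_verified, priority_flag.]. ⇒ new: enrolled_program, eligible_tier1.
[3] (ii) [age_verified :- eligible_tier1.]; (vii) [household_head :- eligible_tier1, renewal_due.]. ⇒ new: age_verified, household_head.
[4] (vi) [application_complete :- age_verified, exempt_fee.]. ⇒ new: application_complete.
[5] (x) [tax_filed :- application_complete.]. ⇒ new: tax_filed.
tax_filed first appears in round 5.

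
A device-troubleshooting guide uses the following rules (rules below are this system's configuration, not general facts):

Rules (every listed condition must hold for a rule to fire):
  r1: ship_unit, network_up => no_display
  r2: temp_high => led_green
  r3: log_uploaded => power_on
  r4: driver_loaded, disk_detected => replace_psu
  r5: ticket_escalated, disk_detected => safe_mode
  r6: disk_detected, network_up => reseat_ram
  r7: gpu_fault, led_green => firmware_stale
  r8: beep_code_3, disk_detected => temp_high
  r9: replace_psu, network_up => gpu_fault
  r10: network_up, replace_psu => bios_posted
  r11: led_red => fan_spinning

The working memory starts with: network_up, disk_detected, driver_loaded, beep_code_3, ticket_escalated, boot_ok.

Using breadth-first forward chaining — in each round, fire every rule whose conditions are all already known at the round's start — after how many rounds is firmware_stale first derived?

Round 1 — r4, r5, r6, r8, derive replace_psu, safe_mode, reseat_ram, temp_high.
Round 2 — r2, r9, r10, derive led_green, gpu_fault, bios_posted.
Round 3 — r7, derive firmware_stale.
firmware_stale first appears in round 3.

3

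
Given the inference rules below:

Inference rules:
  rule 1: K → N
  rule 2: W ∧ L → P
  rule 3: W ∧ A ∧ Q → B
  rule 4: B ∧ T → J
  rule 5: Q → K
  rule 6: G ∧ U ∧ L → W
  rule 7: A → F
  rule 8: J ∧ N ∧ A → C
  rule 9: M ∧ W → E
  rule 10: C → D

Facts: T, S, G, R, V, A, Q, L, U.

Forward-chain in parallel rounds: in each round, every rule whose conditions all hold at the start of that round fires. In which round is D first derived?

5

Round 1: rule 5 [Q → K]; rule 6 [G ∧ U ∧ L → W]; rule 7 [A → F]. Adds K, W, F.
Round 2: rule 1 [K → N]; rule 2 [W ∧ L → P]; rule 3 [W ∧ A ∧ Q → B]. Adds N, P, B.
Round 3: rule 4 [B ∧ T → J]. Adds J.
Round 4: rule 8 [J ∧ N ∧ A → C]. Adds C.
Round 5: rule 10 [C → D]. Adds D.
D first appears in round 5.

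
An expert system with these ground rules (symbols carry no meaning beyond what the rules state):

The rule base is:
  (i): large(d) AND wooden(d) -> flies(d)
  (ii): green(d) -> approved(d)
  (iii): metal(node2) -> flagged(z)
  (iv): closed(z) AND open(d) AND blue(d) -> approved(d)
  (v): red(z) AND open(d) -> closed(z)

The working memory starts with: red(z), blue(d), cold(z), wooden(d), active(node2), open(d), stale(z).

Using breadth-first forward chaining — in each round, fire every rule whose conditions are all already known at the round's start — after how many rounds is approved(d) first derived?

2

Round 1: (v) [red(z) AND open(d) -> closed(z)]. Adds closed(z).
Round 2: (iv) [closed(z) AND open(d) AND blue(d) -> approved(d)]. Adds approved(d).
approved(d) first appears in round 2.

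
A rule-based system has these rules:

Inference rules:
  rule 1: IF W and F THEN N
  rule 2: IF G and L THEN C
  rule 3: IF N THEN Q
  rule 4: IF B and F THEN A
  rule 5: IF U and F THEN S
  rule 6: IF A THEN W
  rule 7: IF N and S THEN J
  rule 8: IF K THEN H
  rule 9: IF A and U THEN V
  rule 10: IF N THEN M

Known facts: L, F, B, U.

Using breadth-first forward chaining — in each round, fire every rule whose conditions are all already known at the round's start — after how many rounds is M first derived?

4

Round 1 fires rule 4, rule 5, giving A, S.
Round 2 fires rule 6, rule 9, giving W, V.
Round 3 fires rule 1, giving N.
Round 4 fires rule 3, rule 7, rule 10, giving Q, J, M.
M first appears in round 4.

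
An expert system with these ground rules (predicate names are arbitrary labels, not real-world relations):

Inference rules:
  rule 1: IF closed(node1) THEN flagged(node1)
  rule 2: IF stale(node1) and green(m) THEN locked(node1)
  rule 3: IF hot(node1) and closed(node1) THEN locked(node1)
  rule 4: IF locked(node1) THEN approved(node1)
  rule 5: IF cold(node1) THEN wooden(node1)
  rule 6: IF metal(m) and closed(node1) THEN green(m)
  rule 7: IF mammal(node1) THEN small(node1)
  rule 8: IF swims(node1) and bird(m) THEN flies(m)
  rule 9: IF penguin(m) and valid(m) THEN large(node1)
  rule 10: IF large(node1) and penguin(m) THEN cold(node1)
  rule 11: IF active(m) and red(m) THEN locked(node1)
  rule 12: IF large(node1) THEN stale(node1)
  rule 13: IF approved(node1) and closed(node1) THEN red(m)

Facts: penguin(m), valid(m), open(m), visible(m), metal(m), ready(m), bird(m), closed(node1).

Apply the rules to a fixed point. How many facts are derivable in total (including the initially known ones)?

Round 1: rule 1 [IF closed(node1) THEN flagged(node1)]; rule 6 [IF metal(m) and closed(node1) THEN green(m)]; rule 9 [IF penguin(m) and valid(m) THEN large(node1)]. New: flagged(node1), green(m), large(node1).
Round 2: rule 10 [IF large(node1) and penguin(m) THEN cold(node1)]; rule 12 [IF large(node1) THEN stale(node1)]. New: cold(node1), stale(node1).
Round 3: rule 2 [IF stale(node1) and green(m) THEN locked(node1)]; rule 5 [IF cold(node1) THEN wooden(node1)]. New: locked(node1), wooden(node1).
Round 4: rule 4 [IF locked(node1) THEN approved(node1)]. New: approved(node1).
Round 5: rule 13 [IF approved(node1) and closed(node1) THEN red(m)]. New: red(m).
Closure: {approved(node1), bird(m), closed(node1), cold(node1), flagged(node1), green(m), large(node1), locked(node1), metal(m), open(m), penguin(m), ready(m), red(m), stale(node1), valid(m), visible(m), wooden(node1)} — 17 facts.

17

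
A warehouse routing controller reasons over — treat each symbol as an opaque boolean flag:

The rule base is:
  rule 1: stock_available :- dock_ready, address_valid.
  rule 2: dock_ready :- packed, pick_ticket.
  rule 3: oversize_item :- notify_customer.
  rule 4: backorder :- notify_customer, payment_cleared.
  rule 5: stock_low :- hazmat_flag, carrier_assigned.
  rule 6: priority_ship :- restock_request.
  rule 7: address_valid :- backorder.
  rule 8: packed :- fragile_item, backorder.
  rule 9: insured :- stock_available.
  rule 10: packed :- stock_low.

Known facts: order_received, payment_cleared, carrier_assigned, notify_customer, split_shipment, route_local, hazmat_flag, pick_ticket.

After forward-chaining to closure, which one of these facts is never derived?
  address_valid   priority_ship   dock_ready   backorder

[1] rule 3 [oversize_item :- notify_customer.]; rule 4 [backorder :- notify_customer, payment_cleared.]; rule 5 [stock_low :- hazmat_flag, carrier_assigned.]. ⇒ new: oversize_item, backorder, stock_low.
[2] rule 7 [address_valid :- backorder.]; rule 10 [packed :- stock_low.]. ⇒ new: address_valid, packed.
[3] rule 2 [dock_ready :- packed, pick_ticket.]. ⇒ new: dock_ready.
[4] rule 1 [stock_available :- dock_ready, address_valid.]. ⇒ new: stock_available.
[5] rule 9 [insured :- stock_available.]. ⇒ new: insured.
Derived: address_valid (round 2), backorder (round 1), dock_ready (round 3). priority_ship never appears in any round.

priority_ship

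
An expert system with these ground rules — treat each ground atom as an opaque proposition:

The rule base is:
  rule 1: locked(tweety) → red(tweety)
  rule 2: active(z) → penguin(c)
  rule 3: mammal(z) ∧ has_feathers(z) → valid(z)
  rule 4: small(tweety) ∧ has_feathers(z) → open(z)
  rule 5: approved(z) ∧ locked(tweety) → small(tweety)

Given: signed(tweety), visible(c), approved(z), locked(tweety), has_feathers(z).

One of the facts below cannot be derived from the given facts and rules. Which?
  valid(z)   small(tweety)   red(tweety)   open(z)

Round 1 — rule 1, rule 5, derive red(tweety), small(tweety).
Round 2 — rule 4, derive open(z).
Derived: red(tweety) (round 1), small(tweety) (round 1), open(z) (round 2). valid(z) never appears in any round.

valid(z)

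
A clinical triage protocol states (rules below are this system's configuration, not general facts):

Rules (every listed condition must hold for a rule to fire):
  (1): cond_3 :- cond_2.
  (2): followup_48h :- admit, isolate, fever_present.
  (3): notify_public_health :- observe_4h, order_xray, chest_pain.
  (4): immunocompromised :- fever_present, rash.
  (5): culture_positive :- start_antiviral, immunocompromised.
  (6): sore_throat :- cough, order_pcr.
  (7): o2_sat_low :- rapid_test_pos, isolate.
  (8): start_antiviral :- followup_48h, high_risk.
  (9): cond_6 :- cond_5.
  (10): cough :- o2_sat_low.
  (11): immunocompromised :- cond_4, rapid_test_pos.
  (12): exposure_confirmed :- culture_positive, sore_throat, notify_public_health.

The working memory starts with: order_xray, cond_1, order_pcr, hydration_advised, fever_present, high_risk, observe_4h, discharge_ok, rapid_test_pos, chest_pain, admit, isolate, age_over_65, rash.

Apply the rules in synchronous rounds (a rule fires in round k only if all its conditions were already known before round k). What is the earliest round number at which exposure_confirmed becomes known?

4

Round 1: (2) [followup_48h :- admit, isolate, fever_present.]; (3) [notify_public_health :- observe_4h, order_xray, chest_pain.]; (4) [immunocompromised :- fever_present, rash.]; (7) [o2_sat_low :- rapid_test_pos, isolate.]. Adds followup_48h, notify_public_health, immunocompromised, o2_sat_low.
Round 2: (8) [start_antiviral :- followup_48h, high_risk.]; (10) [cough :- o2_sat_low.]. Adds start_antiviral, cough.
Round 3: (5) [culture_positive :- start_antiviral, immunocompromised.]; (6) [sore_throat :- cough, order_pcr.]. Adds culture_positive, sore_throat.
Round 4: (12) [exposure_confirmed :- culture_positive, sore_throat, notify_public_health.]. Adds exposure_confirmed.
exposure_confirmed first appears in round 4.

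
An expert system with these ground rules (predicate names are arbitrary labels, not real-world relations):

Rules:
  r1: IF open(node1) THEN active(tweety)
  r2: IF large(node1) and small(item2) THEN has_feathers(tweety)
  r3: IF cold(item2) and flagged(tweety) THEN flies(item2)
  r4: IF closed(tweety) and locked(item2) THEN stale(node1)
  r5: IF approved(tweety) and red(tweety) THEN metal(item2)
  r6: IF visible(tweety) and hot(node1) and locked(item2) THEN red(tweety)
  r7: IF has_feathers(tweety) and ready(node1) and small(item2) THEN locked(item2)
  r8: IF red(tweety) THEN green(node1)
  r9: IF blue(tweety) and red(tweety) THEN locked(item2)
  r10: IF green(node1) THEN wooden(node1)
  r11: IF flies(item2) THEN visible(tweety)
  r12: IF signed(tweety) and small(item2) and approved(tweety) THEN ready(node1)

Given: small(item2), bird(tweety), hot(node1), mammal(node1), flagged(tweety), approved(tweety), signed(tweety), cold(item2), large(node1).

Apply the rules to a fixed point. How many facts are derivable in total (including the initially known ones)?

18

Round 1 fires r2, r3, r12, giving has_feathers(tweety), flies(item2), ready(node1).
Round 2 fires r7, r11, giving locked(item2), visible(tweety).
Round 3 fires r6, giving red(tweety).
Round 4 fires r5, r8, giving metal(item2), green(node1).
Round 5 fires r10, giving wooden(node1).
Closure: {approved(tweety), bird(tweety), cold(item2), flagged(tweety), flies(item2), green(node1), has_feathers(tweety), hot(node1), large(node1), locked(item2), mammal(node1), metal(item2), ready(node1), red(tweety), signed(tweety), small(item2), visible(tweety), wooden(node1)} — 18 facts.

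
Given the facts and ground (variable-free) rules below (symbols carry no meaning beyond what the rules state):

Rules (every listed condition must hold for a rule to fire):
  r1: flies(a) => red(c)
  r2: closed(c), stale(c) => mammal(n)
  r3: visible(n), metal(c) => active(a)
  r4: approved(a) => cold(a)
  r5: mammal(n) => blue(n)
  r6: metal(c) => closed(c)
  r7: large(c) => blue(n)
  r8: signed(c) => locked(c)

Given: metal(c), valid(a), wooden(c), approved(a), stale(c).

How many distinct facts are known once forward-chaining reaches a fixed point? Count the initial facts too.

Round 1: r4 [approved(a) => cold(a)]; r6 [metal(c) => closed(c)]. Adds cold(a), closed(c).
Round 2: r2 [closed(c), stale(c) => mammal(n)]. Adds mammal(n).
Round 3: r5 [mammal(n) => blue(n)]. Adds blue(n).
Closure: {approved(a), blue(n), closed(c), cold(a), mammal(n), metal(c), stale(c), valid(a), wooden(c)} — 9 facts.

9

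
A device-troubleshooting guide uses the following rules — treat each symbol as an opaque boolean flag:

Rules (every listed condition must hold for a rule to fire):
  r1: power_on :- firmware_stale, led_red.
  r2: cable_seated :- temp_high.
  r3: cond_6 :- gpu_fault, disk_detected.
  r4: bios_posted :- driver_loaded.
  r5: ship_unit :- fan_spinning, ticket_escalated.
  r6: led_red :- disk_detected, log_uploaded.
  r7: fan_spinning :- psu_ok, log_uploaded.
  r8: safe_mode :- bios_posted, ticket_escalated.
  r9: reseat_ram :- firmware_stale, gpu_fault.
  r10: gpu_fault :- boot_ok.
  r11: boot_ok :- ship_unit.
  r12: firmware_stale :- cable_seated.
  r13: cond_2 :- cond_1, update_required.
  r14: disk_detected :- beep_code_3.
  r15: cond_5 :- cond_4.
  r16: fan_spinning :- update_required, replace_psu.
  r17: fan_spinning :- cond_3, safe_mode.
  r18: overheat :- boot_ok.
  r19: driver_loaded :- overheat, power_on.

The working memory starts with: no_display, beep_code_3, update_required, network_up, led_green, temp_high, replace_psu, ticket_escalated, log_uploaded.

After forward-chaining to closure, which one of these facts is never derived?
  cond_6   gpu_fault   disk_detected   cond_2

cond_2

Round 1: r2 [cable_seated :- temp_high.]; r14 [disk_detected :- beep_code_3.]; r16 [fan_spinning :- update_required, replace_psu.]. New: cable_seated, disk_detected, fan_spinning.
Round 2: r5 [ship_unit :- fan_spinning, ticket_escalated.]; r6 [led_red :- disk_detected, log_uploaded.]; r12 [firmware_stale :- cable_seated.]. New: ship_unit, led_red, firmware_stale.
Round 3: r1 [power_on :- firmware_stale, led_red.]; r11 [boot_ok :- ship_unit.]. New: power_on, boot_ok.
Round 4: r10 [gpu_fault :- boot_ok.]; r18 [overheat :- boot_ok.]. New: gpu_fault, overheat.
Round 5: r3 [cond_6 :- gpu_fault, disk_detected.]; r9 [reseat_ram :- firmware_stale, gpu_fault.]; r19 [driver_loaded :- overheat, power_on.]. New: cond_6, reseat_ram, driver_loaded.
Round 6: r4 [bios_posted :- driver_loaded.]. New: bios_posted.
Round 7: r8 [safe_mode :- bios_posted, ticket_escalated.]. New: safe_mode.
Derived: gpu_fault (round 4), cond_6 (round 5), disk_detected (round 1). cond_2 never appears in any round.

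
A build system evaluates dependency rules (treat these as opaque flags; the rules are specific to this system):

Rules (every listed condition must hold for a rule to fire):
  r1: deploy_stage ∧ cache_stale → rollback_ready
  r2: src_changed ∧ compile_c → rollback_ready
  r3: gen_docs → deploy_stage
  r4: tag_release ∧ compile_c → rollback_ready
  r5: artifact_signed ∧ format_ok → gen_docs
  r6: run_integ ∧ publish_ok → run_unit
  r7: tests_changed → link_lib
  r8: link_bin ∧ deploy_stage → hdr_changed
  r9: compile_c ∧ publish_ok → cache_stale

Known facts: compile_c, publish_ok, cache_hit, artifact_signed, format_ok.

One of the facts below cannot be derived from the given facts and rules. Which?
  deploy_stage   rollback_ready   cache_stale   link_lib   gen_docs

Round 1: r5 [artifact_signed ∧ format_ok → gen_docs]; r9 [compile_c ∧ publish_ok → cache_stale]. New: gen_docs, cache_stale.
Round 2: r3 [gen_docs → deploy_stage]. New: deploy_stage.
Round 3: r1 [deploy_stage ∧ cache_stale → rollback_ready]. New: rollback_ready.
Derived: deploy_stage (round 2), rollback_ready (round 3), cache_stale (round 1), gen_docs (round 1). link_lib never appears in any round.

link_lib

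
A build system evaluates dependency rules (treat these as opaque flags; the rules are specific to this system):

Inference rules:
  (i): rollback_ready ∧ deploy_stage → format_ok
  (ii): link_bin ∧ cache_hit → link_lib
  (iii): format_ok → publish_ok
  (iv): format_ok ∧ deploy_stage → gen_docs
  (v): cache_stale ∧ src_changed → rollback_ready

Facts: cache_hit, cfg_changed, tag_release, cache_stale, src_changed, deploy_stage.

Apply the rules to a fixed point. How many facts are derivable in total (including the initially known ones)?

10

Round 1 — (v), derive rollback_ready.
Round 2 — (i), derive format_ok.
Round 3 — (iii), (iv), derive publish_ok, gen_docs.
Closure: {cache_hit, cache_stale, cfg_changed, deploy_stage, format_ok, gen_docs, publish_ok, rollback_ready, src_changed, tag_release} — 10 facts.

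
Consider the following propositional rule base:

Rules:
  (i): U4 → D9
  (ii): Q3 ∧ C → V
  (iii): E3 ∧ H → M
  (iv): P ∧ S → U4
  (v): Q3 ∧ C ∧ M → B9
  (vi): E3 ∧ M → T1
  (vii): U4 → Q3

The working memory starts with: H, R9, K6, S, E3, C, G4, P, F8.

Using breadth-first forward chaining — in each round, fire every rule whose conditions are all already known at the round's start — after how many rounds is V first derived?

Round 1: (iii) [E3 ∧ H → M]; (iv) [P ∧ S → U4]. New: M, U4.
Round 2: (i) [U4 → D9]; (vi) [E3 ∧ M → T1]; (vii) [U4 → Q3]. New: D9, T1, Q3.
Round 3: (ii) [Q3 ∧ C → V]; (v) [Q3 ∧ C ∧ M → B9]. New: V, B9.
V first appears in round 3.

3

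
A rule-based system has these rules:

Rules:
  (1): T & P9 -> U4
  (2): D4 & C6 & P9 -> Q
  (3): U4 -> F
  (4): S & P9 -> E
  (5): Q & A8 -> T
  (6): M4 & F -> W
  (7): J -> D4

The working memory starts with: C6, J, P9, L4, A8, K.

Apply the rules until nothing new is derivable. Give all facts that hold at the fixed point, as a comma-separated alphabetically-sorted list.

A8, C6, D4, F, J, K, L4, P9, Q, T, U4

Round 1 — (7), derive D4.
Round 2 — (2), derive Q.
Round 3 — (5), derive T.
Round 4 — (1), derive U4.
Round 5 — (3), derive F.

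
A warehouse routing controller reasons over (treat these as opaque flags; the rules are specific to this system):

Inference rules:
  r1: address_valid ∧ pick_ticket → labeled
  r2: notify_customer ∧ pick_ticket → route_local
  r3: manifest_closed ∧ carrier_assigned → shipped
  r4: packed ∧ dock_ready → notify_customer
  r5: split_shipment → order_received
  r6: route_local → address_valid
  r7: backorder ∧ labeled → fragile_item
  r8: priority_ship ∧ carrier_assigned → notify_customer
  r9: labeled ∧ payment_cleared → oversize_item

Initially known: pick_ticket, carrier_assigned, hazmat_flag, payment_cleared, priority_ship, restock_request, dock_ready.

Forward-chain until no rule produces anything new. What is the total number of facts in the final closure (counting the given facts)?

Round 1: r8 [priority_ship ∧ carrier_assigned → notify_customer]. Adds notify_customer.
Round 2: r2 [notify_customer ∧ pick_ticket → route_local]. Adds route_local.
Round 3: r6 [route_local → address_valid]. Adds address_valid.
Round 4: r1 [address_valid ∧ pick_ticket → labeled]. Adds labeled.
Round 5: r9 [labeled ∧ payment_cleared → oversize_item]. Adds oversize_item.
Closure: {address_valid, carrier_assigned, dock_ready, hazmat_flag, labeled, notify_customer, oversize_item, payment_cleared, pick_ticket, priority_ship, restock_request, route_local} — 12 facts.

12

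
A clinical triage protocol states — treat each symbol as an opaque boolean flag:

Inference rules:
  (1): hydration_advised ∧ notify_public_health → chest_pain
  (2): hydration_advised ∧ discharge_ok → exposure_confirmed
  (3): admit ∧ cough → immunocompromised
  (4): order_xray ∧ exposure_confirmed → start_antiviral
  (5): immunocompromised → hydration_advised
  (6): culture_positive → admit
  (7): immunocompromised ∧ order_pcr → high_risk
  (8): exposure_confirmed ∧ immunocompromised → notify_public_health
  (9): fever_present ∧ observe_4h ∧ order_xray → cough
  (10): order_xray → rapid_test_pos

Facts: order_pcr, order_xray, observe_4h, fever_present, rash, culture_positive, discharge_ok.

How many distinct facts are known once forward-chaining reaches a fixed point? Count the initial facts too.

17

[1] (6) [culture_positive → admit]; (9) [fever_present ∧ observe_4h ∧ order_xray → cough]; (10) [order_xray → rapid_test_pos]. ⇒ new: admit, cough, rapid_test_pos.
[2] (3) [admit ∧ cough → immunocompromised]. ⇒ new: immunocompromised.
[3] (5) [immunocompromised → hydration_advised]; (7) [immunocompromised ∧ order_pcr → high_risk]. ⇒ new: hydration_advised, high_risk.
[4] (2) [hydration_advised ∧ discharge_ok → exposure_confirmed]. ⇒ new: exposure_confirmed.
[5] (4) [order_xray ∧ exposure_confirmed → start_antiviral]; (8) [exposure_confirmed ∧ immunocompromised → notify_public_health]. ⇒ new: start_antiviral, notify_public_health.
[6] (1) [hydration_advised ∧ notify_public_health → chest_pain]. ⇒ new: chest_pain.
Closure: {admit, chest_pain, cough, culture_positive, discharge_ok, exposure_confirmed, fever_present, high_risk, hydration_advised, immunocompromised, notify_public_health, observe_4h, order_pcr, order_xray, rapid_test_pos, rash, start_antiviral} — 17 facts.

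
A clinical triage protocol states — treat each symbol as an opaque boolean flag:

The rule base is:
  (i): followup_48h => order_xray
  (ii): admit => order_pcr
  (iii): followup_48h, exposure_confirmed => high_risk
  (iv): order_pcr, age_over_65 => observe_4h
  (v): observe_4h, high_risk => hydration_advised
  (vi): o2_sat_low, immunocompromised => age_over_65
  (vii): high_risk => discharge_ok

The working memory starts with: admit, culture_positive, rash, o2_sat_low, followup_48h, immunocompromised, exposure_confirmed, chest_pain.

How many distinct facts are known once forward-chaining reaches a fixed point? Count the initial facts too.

Round 1: (i) [followup_48h => order_xray]; (ii) [admit => order_pcr]; (iii) [followup_48h, exposure_confirmed => high_risk]; (vi) [o2_sat_low, immunocompromised => age_over_65]. New: order_xray, order_pcr, high_risk, age_over_65.
Round 2: (iv) [order_pcr, age_over_65 => observe_4h]; (vii) [high_risk => discharge_ok]. New: observe_4h, discharge_ok.
Round 3: (v) [observe_4h, high_risk => hydration_advised]. New: hydration_advised.
Closure: {admit, age_over_65, chest_pain, culture_positive, discharge_ok, exposure_confirmed, followup_48h, high_risk, hydration_advised, immunocompromised, o2_sat_low, observe_4h, order_pcr, order_xray, rash} — 15 facts.

15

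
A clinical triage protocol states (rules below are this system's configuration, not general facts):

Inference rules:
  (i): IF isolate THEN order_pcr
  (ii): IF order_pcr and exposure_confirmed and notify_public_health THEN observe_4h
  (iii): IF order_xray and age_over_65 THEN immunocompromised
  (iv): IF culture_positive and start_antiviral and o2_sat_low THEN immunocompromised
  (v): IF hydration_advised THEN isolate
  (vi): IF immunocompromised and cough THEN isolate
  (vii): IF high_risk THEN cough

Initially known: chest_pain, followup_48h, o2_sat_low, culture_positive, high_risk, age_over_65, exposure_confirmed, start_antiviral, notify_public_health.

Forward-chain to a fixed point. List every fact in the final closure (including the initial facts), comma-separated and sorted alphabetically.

age_over_65, chest_pain, cough, culture_positive, exposure_confirmed, followup_48h, high_risk, immunocompromised, isolate, notify_public_health, o2_sat_low, observe_4h, order_pcr, start_antiviral

Round 1 fires (iv), (vii), giving immunocompromised, cough.
Round 2 fires (vi), giving isolate.
Round 3 fires (i), giving order_pcr.
Round 4 fires (ii), giving observe_4h.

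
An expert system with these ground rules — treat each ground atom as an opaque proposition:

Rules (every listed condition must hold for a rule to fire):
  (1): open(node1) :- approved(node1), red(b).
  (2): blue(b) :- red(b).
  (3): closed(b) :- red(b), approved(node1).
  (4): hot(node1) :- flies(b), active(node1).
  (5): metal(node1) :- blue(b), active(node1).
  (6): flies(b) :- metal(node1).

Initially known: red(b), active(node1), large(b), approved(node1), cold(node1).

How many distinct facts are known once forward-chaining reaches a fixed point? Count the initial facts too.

Round 1: (1) [open(node1) :- approved(node1), red(b).]; (2) [blue(b) :- red(b).]; (3) [closed(b) :- red(b), approved(node1).]. Adds open(node1), blue(b), closed(b).
Round 2: (5) [metal(node1) :- blue(b), active(node1).]. Adds metal(node1).
Round 3: (6) [flies(b) :- metal(node1).]. Adds flies(b).
Round 4: (4) [hot(node1) :- flies(b), active(node1).]. Adds hot(node1).
Closure: {active(node1), approved(node1), blue(b), closed(b), cold(node1), flies(b), hot(node1), large(b), metal(node1), open(node1), red(b)} — 11 facts.

11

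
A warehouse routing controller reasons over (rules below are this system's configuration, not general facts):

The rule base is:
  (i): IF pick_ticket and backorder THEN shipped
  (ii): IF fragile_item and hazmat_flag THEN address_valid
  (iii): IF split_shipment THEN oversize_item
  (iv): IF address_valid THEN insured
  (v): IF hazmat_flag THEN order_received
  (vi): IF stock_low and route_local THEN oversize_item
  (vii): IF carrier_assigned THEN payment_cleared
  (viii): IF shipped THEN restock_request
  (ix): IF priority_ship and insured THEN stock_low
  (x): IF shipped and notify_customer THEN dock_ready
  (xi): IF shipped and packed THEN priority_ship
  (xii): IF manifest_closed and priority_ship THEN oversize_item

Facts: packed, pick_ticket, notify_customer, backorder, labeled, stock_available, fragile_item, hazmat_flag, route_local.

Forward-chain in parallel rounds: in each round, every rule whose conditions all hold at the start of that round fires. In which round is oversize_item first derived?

4

Round 1: (i) [IF pick_ticket and backorder THEN shipped]; (ii) [IF fragile_item and hazmat_flag THEN address_valid]; (v) [IF hazmat_flag THEN order_received]. New: shipped, address_valid, order_received.
Round 2: (iv) [IF address_valid THEN insured]; (viii) [IF shipped THEN restock_request]; (x) [IF shipped and notify_customer THEN dock_ready]; (xi) [IF shipped and packed THEN priority_ship]. New: insured, restock_request, dock_ready, priority_ship.
Round 3: (ix) [IF priority_ship and insured THEN stock_low]. New: stock_low.
Round 4: (vi) [IF stock_low and route_local THEN oversize_item]. New: oversize_item.
oversize_item first appears in round 4.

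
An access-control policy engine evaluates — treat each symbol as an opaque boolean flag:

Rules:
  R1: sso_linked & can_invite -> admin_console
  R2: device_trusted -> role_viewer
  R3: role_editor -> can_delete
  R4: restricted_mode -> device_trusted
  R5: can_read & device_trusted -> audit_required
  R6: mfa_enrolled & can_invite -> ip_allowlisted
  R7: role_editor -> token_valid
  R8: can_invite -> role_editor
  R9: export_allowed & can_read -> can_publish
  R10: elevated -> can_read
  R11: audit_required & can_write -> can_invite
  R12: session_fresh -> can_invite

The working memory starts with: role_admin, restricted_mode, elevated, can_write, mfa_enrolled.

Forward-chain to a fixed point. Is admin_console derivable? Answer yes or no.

no

Round 1: R4 [restricted_mode -> device_trusted]; R10 [elevated -> can_read]. New: device_trusted, can_read.
Round 2: R2 [device_trusted -> role_viewer]; R5 [can_read & device_trusted -> audit_required]. New: role_viewer, audit_required.
Round 3: R11 [audit_required & can_write -> can_invite]. New: can_invite.
Round 4: R6 [mfa_enrolled & can_invite -> ip_allowlisted]; R8 [can_invite -> role_editor]. New: ip_allowlisted, role_editor.
Round 5: R3 [role_editor -> can_delete]; R7 [role_editor -> token_valid]. New: can_delete, token_valid.
Fixed point reached. admin_console is concluded only by R1; R1 needs sso_linked (never derived).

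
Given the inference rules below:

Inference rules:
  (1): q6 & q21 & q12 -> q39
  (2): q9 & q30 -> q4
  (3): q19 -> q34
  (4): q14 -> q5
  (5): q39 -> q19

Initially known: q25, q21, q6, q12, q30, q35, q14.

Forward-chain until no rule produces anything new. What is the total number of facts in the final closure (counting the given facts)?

Round 1: (1) [q6 & q21 & q12 -> q39]; (4) [q14 -> q5]. New: q39, q5.
Round 2: (5) [q39 -> q19]. New: q19.
Round 3: (3) [q19 -> q34]. New: q34.
Closure: {q12, q14, q19, q21, q25, q30, q34, q35, q39, q5, q6} — 11 facts.

11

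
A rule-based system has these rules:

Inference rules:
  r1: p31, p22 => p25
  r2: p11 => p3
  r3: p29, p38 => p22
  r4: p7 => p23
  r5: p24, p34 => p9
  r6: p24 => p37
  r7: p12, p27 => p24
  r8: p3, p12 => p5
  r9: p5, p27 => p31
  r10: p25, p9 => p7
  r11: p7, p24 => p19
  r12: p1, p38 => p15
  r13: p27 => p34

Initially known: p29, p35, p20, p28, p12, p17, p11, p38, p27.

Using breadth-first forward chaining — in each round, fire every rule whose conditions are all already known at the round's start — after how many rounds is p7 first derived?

5

Round 1 fires r2, r3, r7, r13, giving p3, p22, p24, p34.
Round 2 fires r5, r6, r8, giving p9, p37, p5.
Round 3 fires r9, giving p31.
Round 4 fires r1, giving p25.
Round 5 fires r10, giving p7.
p7 first appears in round 5.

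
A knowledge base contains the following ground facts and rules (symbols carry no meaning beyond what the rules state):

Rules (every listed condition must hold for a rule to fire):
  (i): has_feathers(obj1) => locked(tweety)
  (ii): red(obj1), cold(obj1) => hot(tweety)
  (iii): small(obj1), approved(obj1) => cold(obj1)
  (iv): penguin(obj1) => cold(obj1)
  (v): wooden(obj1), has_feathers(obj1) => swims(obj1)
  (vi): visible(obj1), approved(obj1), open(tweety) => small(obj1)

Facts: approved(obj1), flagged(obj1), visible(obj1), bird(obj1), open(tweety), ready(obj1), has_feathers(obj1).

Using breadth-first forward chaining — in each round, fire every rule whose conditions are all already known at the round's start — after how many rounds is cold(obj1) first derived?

Round 1 — (i), (vi), derive locked(tweety), small(obj1).
Round 2 — (iii), derive cold(obj1).
cold(obj1) first appears in round 2.

2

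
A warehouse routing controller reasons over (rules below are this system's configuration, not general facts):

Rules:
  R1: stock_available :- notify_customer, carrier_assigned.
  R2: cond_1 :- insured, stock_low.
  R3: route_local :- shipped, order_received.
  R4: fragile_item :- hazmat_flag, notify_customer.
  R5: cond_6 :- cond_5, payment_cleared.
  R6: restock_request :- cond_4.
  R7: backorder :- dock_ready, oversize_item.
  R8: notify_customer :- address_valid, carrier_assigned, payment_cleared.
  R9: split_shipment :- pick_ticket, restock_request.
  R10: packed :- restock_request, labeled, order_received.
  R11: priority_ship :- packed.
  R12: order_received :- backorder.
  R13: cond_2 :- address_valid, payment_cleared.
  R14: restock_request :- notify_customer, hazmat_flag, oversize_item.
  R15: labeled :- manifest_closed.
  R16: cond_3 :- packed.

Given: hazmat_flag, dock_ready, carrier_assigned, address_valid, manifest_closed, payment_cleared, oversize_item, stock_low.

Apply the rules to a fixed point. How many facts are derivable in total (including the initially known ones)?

19

Round 1: R7 [backorder :- dock_ready, oversize_item.]; R8 [notify_customer :- address_valid, carrier_assigned, payment_cleared.]; R13 [cond_2 :- address_valid, payment_cleared.]; R15 [labeled :- manifest_closed.]. Adds backorder, notify_customer, cond_2, labeled.
Round 2: R1 [stock_available :- notify_customer, carrier_assigned.]; R4 [fragile_item :- hazmat_flag, notify_customer.]; R12 [order_received :- backorder.]; R14 [restock_request :- notify_customer, hazmat_flag, oversize_item.]. Adds stock_available, fragile_item, order_received, restock_request.
Round 3: R10 [packed :- restock_request, labeled, order_received.]. Adds packed.
Round 4: R11 [priority_ship :- packed.]; R16 [cond_3 :- packed.]. Adds priority_ship, cond_3.
Closure: {address_valid, backorder, carrier_assigned, cond_2, cond_3, dock_ready, fragile_item, hazmat_flag, labeled, manifest_closed, notify_customer, order_received, oversize_item, packed, payment_cleared, priority_ship, restock_request, stock_available, stock_low} — 19 facts.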